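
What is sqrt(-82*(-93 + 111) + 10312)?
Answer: 94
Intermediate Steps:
sqrt(-82*(-93 + 111) + 10312) = sqrt(-82*18 + 10312) = sqrt(-1476 + 10312) = sqrt(8836) = 94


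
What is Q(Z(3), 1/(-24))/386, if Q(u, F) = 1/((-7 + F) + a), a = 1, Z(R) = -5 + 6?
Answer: -12/27985 ≈ -0.00042880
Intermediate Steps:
Z(R) = 1
Q(u, F) = 1/(-6 + F) (Q(u, F) = 1/((-7 + F) + 1) = 1/(-6 + F))
Q(Z(3), 1/(-24))/386 = 1/(-6 + 1/(-24)*386) = (1/386)/(-6 - 1/24) = (1/386)/(-145/24) = -24/145*1/386 = -12/27985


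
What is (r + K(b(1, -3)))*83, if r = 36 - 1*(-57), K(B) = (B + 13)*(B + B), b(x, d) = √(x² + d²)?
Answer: 9379 + 2158*√10 ≈ 16203.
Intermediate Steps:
b(x, d) = √(d² + x²)
K(B) = 2*B*(13 + B) (K(B) = (13 + B)*(2*B) = 2*B*(13 + B))
r = 93 (r = 36 + 57 = 93)
(r + K(b(1, -3)))*83 = (93 + 2*√((-3)² + 1²)*(13 + √((-3)² + 1²)))*83 = (93 + 2*√(9 + 1)*(13 + √(9 + 1)))*83 = (93 + 2*√10*(13 + √10))*83 = 7719 + 166*√10*(13 + √10)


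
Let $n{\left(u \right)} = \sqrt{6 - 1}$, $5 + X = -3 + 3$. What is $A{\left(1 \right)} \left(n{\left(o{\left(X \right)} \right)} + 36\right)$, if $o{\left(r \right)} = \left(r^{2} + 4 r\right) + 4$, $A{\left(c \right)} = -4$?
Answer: $-144 - 4 \sqrt{5} \approx -152.94$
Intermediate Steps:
$X = -5$ ($X = -5 + \left(-3 + 3\right) = -5 + 0 = -5$)
$o{\left(r \right)} = 4 + r^{2} + 4 r$
$n{\left(u \right)} = \sqrt{5}$
$A{\left(1 \right)} \left(n{\left(o{\left(X \right)} \right)} + 36\right) = - 4 \left(\sqrt{5} + 36\right) = - 4 \left(36 + \sqrt{5}\right) = -144 - 4 \sqrt{5}$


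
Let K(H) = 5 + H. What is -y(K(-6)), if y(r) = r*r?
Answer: -1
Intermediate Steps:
y(r) = r**2
-y(K(-6)) = -(5 - 6)**2 = -1*(-1)**2 = -1*1 = -1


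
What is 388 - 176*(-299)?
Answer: 53012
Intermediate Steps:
388 - 176*(-299) = 388 + 52624 = 53012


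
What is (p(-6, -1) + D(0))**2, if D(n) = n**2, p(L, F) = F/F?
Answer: 1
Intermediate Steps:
p(L, F) = 1
(p(-6, -1) + D(0))**2 = (1 + 0**2)**2 = (1 + 0)**2 = 1**2 = 1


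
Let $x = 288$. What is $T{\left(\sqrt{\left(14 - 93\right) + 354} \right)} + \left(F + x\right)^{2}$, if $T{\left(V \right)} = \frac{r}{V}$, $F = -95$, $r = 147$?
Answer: $37249 + \frac{147 \sqrt{11}}{55} \approx 37258.0$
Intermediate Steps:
$T{\left(V \right)} = \frac{147}{V}$
$T{\left(\sqrt{\left(14 - 93\right) + 354} \right)} + \left(F + x\right)^{2} = \frac{147}{\sqrt{\left(14 - 93\right) + 354}} + \left(-95 + 288\right)^{2} = \frac{147}{\sqrt{-79 + 354}} + 193^{2} = \frac{147}{\sqrt{275}} + 37249 = \frac{147}{5 \sqrt{11}} + 37249 = 147 \frac{\sqrt{11}}{55} + 37249 = \frac{147 \sqrt{11}}{55} + 37249 = 37249 + \frac{147 \sqrt{11}}{55}$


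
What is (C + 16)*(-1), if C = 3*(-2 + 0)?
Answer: -10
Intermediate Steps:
C = -6 (C = 3*(-2) = -6)
(C + 16)*(-1) = (-6 + 16)*(-1) = 10*(-1) = -10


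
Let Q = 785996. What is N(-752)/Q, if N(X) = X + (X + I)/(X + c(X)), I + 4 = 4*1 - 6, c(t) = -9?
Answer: -285757/299071478 ≈ -0.00095548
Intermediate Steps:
I = -6 (I = -4 + (4*1 - 6) = -4 + (4 - 6) = -4 - 2 = -6)
N(X) = X + (-6 + X)/(-9 + X) (N(X) = X + (X - 6)/(X - 9) = X + (-6 + X)/(-9 + X))
N(-752)/Q = ((-6 + (-752)**2 - 8*(-752))/(-9 - 752))/785996 = ((-6 + 565504 + 6016)/(-761))*(1/785996) = -1/761*571514*(1/785996) = -571514/761*1/785996 = -285757/299071478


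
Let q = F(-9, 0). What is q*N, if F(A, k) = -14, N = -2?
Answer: 28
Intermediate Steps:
q = -14
q*N = -14*(-2) = 28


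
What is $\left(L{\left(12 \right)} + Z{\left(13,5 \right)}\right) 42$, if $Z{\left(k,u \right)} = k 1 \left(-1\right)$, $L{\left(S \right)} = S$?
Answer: $-42$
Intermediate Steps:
$Z{\left(k,u \right)} = - k$ ($Z{\left(k,u \right)} = k \left(-1\right) = - k$)
$\left(L{\left(12 \right)} + Z{\left(13,5 \right)}\right) 42 = \left(12 - 13\right) 42 = \left(-1\right) 42 = -42$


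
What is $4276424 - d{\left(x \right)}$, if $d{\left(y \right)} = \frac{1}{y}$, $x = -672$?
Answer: $\frac{2873756929}{672} \approx 4.2764 \cdot 10^{6}$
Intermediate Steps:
$4276424 - d{\left(x \right)} = 4276424 - \frac{1}{-672} = 4276424 - - \frac{1}{672} = 4276424 + \frac{1}{672} = \frac{2873756929}{672}$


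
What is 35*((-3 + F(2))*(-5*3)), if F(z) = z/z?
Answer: 1050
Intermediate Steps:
F(z) = 1
35*((-3 + F(2))*(-5*3)) = 35*((-3 + 1)*(-5*3)) = 35*(-2*(-15)) = 35*30 = 1050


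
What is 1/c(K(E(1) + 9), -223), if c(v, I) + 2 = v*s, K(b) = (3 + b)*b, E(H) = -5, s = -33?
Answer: -1/926 ≈ -0.0010799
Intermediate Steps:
K(b) = b*(3 + b)
c(v, I) = -2 - 33*v (c(v, I) = -2 + v*(-33) = -2 - 33*v)
1/c(K(E(1) + 9), -223) = 1/(-2 - 33*(-5 + 9)*(3 + (-5 + 9))) = 1/(-2 - 132*(3 + 4)) = 1/(-2 - 132*7) = 1/(-2 - 33*28) = 1/(-2 - 924) = 1/(-926) = -1/926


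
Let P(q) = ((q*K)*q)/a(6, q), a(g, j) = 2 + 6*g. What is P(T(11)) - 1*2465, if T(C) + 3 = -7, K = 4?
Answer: -46635/19 ≈ -2454.5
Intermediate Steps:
T(C) = -10 (T(C) = -3 - 7 = -10)
P(q) = 2*q**2/19 (P(q) = ((q*4)*q)/(2 + 6*6) = ((4*q)*q)/(2 + 36) = (4*q**2)/38 = (4*q**2)*(1/38) = 2*q**2/19)
P(T(11)) - 1*2465 = (2/19)*(-10)**2 - 1*2465 = (2/19)*100 - 2465 = 200/19 - 2465 = -46635/19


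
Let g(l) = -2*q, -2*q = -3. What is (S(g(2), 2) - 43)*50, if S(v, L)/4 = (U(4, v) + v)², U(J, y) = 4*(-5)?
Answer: 103650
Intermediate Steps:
q = 3/2 (q = -½*(-3) = 3/2 ≈ 1.5000)
U(J, y) = -20
g(l) = -3 (g(l) = -2*3/2 = -3)
S(v, L) = 4*(-20 + v)²
(S(g(2), 2) - 43)*50 = (4*(-20 - 3)² - 43)*50 = (4*(-23)² - 43)*50 = (4*529 - 43)*50 = (2116 - 43)*50 = 2073*50 = 103650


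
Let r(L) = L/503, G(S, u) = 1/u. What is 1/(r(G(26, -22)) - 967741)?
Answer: -11066/10709021907 ≈ -1.0333e-6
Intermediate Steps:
r(L) = L/503 (r(L) = L*(1/503) = L/503)
1/(r(G(26, -22)) - 967741) = 1/((1/503)/(-22) - 967741) = 1/((1/503)*(-1/22) - 967741) = 1/(-1/11066 - 967741) = 1/(-10709021907/11066) = -11066/10709021907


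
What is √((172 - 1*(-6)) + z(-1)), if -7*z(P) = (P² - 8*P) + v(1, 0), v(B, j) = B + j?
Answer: 2*√2163/7 ≈ 13.288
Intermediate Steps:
z(P) = -⅐ - P²/7 + 8*P/7 (z(P) = -((P² - 8*P) + (1 + 0))/7 = -((P² - 8*P) + 1)/7 = -(1 + P² - 8*P)/7 = -⅐ - P²/7 + 8*P/7)
√((172 - 1*(-6)) + z(-1)) = √((172 - 1*(-6)) + (-⅐ - ⅐*(-1)² + (8/7)*(-1))) = √((172 + 6) + (-⅐ - ⅐*1 - 8/7)) = √(178 + (-⅐ - ⅐ - 8/7)) = √(178 - 10/7) = √(1236/7) = 2*√2163/7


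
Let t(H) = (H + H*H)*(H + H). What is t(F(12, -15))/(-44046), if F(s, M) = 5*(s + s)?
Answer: -193600/2447 ≈ -79.117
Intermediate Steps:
F(s, M) = 10*s (F(s, M) = 5*(2*s) = 10*s)
t(H) = 2*H*(H + H²) (t(H) = (H + H²)*(2*H) = 2*H*(H + H²))
t(F(12, -15))/(-44046) = (2*(10*12)²*(1 + 10*12))/(-44046) = (2*120²*(1 + 120))*(-1/44046) = (2*14400*121)*(-1/44046) = 3484800*(-1/44046) = -193600/2447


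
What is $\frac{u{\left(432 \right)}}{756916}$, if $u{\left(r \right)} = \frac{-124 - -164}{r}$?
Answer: $\frac{5}{40873464} \approx 1.2233 \cdot 10^{-7}$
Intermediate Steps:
$u{\left(r \right)} = \frac{40}{r}$ ($u{\left(r \right)} = \frac{-124 + 164}{r} = \frac{40}{r}$)
$\frac{u{\left(432 \right)}}{756916} = \frac{40 \cdot \frac{1}{432}}{756916} = 40 \cdot \frac{1}{432} \cdot \frac{1}{756916} = \frac{5}{54} \cdot \frac{1}{756916} = \frac{5}{40873464}$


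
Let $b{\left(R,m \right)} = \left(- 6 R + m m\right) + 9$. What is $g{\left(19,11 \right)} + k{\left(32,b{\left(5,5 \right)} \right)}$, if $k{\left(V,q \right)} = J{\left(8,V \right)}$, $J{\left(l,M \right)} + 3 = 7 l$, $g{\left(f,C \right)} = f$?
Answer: $72$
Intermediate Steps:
$b{\left(R,m \right)} = 9 + m^{2} - 6 R$ ($b{\left(R,m \right)} = \left(- 6 R + m^{2}\right) + 9 = \left(m^{2} - 6 R\right) + 9 = 9 + m^{2} - 6 R$)
$J{\left(l,M \right)} = -3 + 7 l$
$k{\left(V,q \right)} = 53$ ($k{\left(V,q \right)} = -3 + 7 \cdot 8 = -3 + 56 = 53$)
$g{\left(19,11 \right)} + k{\left(32,b{\left(5,5 \right)} \right)} = 19 + 53 = 72$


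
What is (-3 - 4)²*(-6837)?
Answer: -335013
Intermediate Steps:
(-3 - 4)²*(-6837) = (-7)²*(-6837) = 49*(-6837) = -335013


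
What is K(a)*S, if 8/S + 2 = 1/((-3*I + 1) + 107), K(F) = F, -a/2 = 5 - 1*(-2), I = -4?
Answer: 13440/239 ≈ 56.234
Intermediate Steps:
a = -14 (a = -2*(5 - 1*(-2)) = -2*(5 + 2) = -2*7 = -14)
S = -960/239 (S = 8/(-2 + 1/((-3*(-4) + 1) + 107)) = 8/(-2 + 1/((12 + 1) + 107)) = 8/(-2 + 1/(13 + 107)) = 8/(-2 + 1/120) = 8/(-239/120) = 8*(-120/239) = -960/239 ≈ -4.0167)
K(a)*S = -14*(-960/239) = 13440/239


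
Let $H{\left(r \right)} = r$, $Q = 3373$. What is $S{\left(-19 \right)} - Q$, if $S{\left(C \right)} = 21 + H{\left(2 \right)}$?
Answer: $-3350$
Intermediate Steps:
$S{\left(C \right)} = 23$ ($S{\left(C \right)} = 21 + 2 = 23$)
$S{\left(-19 \right)} - Q = 23 - 3373 = -3350$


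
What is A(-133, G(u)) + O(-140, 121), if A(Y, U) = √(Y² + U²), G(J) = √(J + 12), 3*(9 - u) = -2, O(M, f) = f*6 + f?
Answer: 847 + 2*√39849/3 ≈ 980.08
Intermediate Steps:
O(M, f) = 7*f (O(M, f) = 6*f + f = 7*f)
u = 29/3 (u = 9 - ⅓*(-2) = 9 + ⅔ = 29/3 ≈ 9.6667)
G(J) = √(12 + J)
A(Y, U) = √(U² + Y²)
A(-133, G(u)) + O(-140, 121) = √((√(12 + 29/3))² + (-133)²) + 7*121 = √((√(65/3))² + 17689) + 847 = √((√195/3)² + 17689) + 847 = √(65/3 + 17689) + 847 = √(53132/3) + 847 = 2*√39849/3 + 847 = 847 + 2*√39849/3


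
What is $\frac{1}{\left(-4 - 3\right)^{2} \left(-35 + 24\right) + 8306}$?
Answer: $\frac{1}{7767} \approx 0.00012875$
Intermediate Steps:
$\frac{1}{\left(-4 - 3\right)^{2} \left(-35 + 24\right) + 8306} = \frac{1}{\left(-7\right)^{2} \left(-11\right) + 8306} = \frac{1}{49 \left(-11\right) + 8306} = \frac{1}{-539 + 8306} = \frac{1}{7767}$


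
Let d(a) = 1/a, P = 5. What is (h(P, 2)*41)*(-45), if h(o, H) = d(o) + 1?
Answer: -2214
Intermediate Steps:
h(o, H) = 1 + 1/o (h(o, H) = 1/o + 1 = 1 + 1/o)
(h(P, 2)*41)*(-45) = (((1 + 5)/5)*41)*(-45) = (((1/5)*6)*41)*(-45) = ((6/5)*41)*(-45) = (246/5)*(-45) = -2214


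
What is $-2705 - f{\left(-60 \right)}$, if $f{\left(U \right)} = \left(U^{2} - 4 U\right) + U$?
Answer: $-6485$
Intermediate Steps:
$f{\left(U \right)} = U^{2} - 3 U$
$-2705 - f{\left(-60 \right)} = -2705 - - 60 \left(-3 - 60\right) = -2705 - \left(-60\right) \left(-63\right) = -2705 - 3780 = -6485$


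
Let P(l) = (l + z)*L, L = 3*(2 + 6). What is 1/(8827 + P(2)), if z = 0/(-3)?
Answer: 1/8875 ≈ 0.00011268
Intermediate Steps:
z = 0 (z = 0*(-1/3) = 0)
L = 24 (L = 3*8 = 24)
P(l) = 24*l (P(l) = (l + 0)*24 = l*24 = 24*l)
1/(8827 + P(2)) = 1/(8827 + 24*2) = 1/(8827 + 48) = 1/8875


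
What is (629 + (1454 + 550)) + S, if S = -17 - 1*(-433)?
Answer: 3049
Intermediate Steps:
S = 416 (S = -17 + 433 = 416)
(629 + (1454 + 550)) + S = (629 + (1454 + 550)) + 416 = (629 + 2004) + 416 = 2633 + 416 = 3049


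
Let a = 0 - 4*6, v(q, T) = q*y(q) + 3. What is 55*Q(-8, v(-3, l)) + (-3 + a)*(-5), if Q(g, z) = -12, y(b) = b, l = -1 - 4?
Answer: -525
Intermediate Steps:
l = -5
v(q, T) = 3 + q² (v(q, T) = q*q + 3 = q² + 3 = 3 + q²)
a = -24 (a = 0 - 24 = -24)
55*Q(-8, v(-3, l)) + (-3 + a)*(-5) = 55*(-12) + (-3 - 24)*(-5) = -660 - 27*(-5) = -660 + 135 = -525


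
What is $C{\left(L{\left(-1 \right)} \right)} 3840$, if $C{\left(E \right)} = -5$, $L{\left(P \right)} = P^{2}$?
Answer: $-19200$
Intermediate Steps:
$C{\left(L{\left(-1 \right)} \right)} 3840 = \left(-5\right) 3840 = -19200$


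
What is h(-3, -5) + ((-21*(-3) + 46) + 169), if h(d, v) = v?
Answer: 273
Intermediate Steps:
h(-3, -5) + ((-21*(-3) + 46) + 169) = -5 + ((-21*(-3) + 46) + 169) = -5 + ((63 + 46) + 169) = -5 + (109 + 169) = -5 + 278 = 273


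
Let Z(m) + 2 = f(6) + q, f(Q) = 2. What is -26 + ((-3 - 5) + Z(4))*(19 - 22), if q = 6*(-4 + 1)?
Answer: 52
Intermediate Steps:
q = -18 (q = 6*(-3) = -18)
Z(m) = -18 (Z(m) = -2 + (2 - 18) = -2 - 16 = -18)
-26 + ((-3 - 5) + Z(4))*(19 - 22) = -26 + ((-3 - 5) - 18)*(19 - 22) = -26 + (-8 - 18)*(-3) = -26 - 26*(-3) = -26 + 78 = 52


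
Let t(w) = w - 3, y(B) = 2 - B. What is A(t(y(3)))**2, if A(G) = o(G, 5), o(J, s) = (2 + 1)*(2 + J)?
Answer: 36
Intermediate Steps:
o(J, s) = 6 + 3*J (o(J, s) = 3*(2 + J) = 6 + 3*J)
t(w) = -3 + w
A(G) = 6 + 3*G
A(t(y(3)))**2 = (6 + 3*(-3 + (2 - 1*3)))**2 = (6 + 3*(-3 + (2 - 3)))**2 = (6 + 3*(-3 - 1))**2 = (6 + 3*(-4))**2 = (6 - 12)**2 = (-6)**2 = 36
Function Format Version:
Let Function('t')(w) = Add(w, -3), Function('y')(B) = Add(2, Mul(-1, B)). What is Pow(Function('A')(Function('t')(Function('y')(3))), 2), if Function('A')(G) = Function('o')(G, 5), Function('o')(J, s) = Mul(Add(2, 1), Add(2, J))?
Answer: 36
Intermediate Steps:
Function('o')(J, s) = Add(6, Mul(3, J)) (Function('o')(J, s) = Mul(3, Add(2, J)) = Add(6, Mul(3, J)))
Function('t')(w) = Add(-3, w)
Function('A')(G) = Add(6, Mul(3, G))
Pow(Function('A')(Function('t')(Function('y')(3))), 2) = Pow(Add(6, Mul(3, Add(-3, Add(2, Mul(-1, 3))))), 2) = Pow(Add(6, Mul(3, Add(-3, Add(2, -3)))), 2) = Pow(Add(6, Mul(3, Add(-3, -1))), 2) = Pow(Add(6, Mul(3, -4)), 2) = Pow(Add(6, -12), 2) = Pow(-6, 2) = 36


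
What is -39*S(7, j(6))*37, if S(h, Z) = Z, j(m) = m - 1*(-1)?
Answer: -10101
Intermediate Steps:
j(m) = 1 + m (j(m) = m + 1 = 1 + m)
-39*S(7, j(6))*37 = -39*(1 + 6)*37 = -39*7*37 = -273*37 = -10101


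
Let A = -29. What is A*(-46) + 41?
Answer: 1375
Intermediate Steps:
A*(-46) + 41 = -29*(-46) + 41 = 1334 + 41 = 1375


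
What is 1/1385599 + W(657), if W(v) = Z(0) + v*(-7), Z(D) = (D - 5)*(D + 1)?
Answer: -6379297795/1385599 ≈ -4604.0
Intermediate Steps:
Z(D) = (1 + D)*(-5 + D) (Z(D) = (-5 + D)*(1 + D) = (1 + D)*(-5 + D))
W(v) = -5 - 7*v (W(v) = (-5 + 0**2 - 4*0) + v*(-7) = (-5 + 0 + 0) - 7*v = -5 - 7*v)
1/1385599 + W(657) = 1/1385599 + (-5 - 7*657) = 1/1385599 + (-5 - 4599) = 1/1385599 - 4604 = -6379297795/1385599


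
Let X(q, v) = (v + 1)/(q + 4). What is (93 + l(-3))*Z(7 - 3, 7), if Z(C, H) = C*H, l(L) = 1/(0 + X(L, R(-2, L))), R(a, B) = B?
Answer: 2590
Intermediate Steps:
X(q, v) = (1 + v)/(4 + q)
l(L) = (4 + L)/(1 + L) (l(L) = 1/(0 + (1 + L)/(4 + L)) = 1/((1 + L)/(4 + L)) = (4 + L)/(1 + L))
(93 + l(-3))*Z(7 - 3, 7) = (93 + (4 - 3)/(1 - 3))*((7 - 3)*7) = (93 + 1/(-2))*(4*7) = (93 - 1/2*1)*28 = (93 - 1/2)*28 = (185/2)*28 = 2590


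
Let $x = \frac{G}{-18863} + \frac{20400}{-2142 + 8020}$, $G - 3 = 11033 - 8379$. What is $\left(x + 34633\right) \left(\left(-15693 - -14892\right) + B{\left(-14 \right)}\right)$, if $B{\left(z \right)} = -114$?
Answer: $- \frac{1756965808667070}{55438357} \approx -3.1692 \cdot 10^{7}$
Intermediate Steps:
$G = 2657$ ($G = 3 + \left(11033 - 8379\right) = 3 + 2654 = 2657$)
$x = \frac{184593677}{55438357}$ ($x = \frac{2657}{-18863} + \frac{20400}{-2142 + 8020} = 2657 \left(- \frac{1}{18863}\right) + \frac{20400}{5878} = - \frac{2657}{18863} + 20400 \cdot \frac{1}{5878} = - \frac{2657}{18863} + \frac{10200}{2939} = \frac{184593677}{55438357} \approx 3.3297$)
$\left(x + 34633\right) \left(\left(-15693 - -14892\right) + B{\left(-14 \right)}\right) = \left(\frac{184593677}{55438357} + 34633\right) \left(\left(-15693 - -14892\right) - 114\right) = \frac{1920181211658 \left(\left(-15693 + 14892\right) - 114\right)}{55438357} = \frac{1920181211658 \left(-801 - 114\right)}{55438357} = \frac{1920181211658}{55438357} \left(-915\right) = - \frac{1756965808667070}{55438357}$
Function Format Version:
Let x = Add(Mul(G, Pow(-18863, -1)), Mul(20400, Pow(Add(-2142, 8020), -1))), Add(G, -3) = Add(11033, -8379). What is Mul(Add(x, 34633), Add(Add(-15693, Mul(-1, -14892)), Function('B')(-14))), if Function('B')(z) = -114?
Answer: Rational(-1756965808667070, 55438357) ≈ -3.1692e+7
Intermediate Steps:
G = 2657 (G = Add(3, Add(11033, -8379)) = Add(3, 2654) = 2657)
x = Rational(184593677, 55438357) (x = Add(Mul(2657, Pow(-18863, -1)), Mul(20400, Pow(Add(-2142, 8020), -1))) = Add(Mul(2657, Rational(-1, 18863)), Mul(20400, Pow(5878, -1))) = Add(Rational(-2657, 18863), Mul(20400, Rational(1, 5878))) = Add(Rational(-2657, 18863), Rational(10200, 2939)) = Rational(184593677, 55438357) ≈ 3.3297)
Mul(Add(x, 34633), Add(Add(-15693, Mul(-1, -14892)), Function('B')(-14))) = Mul(Add(Rational(184593677, 55438357), 34633), Add(Add(-15693, Mul(-1, -14892)), -114)) = Mul(Rational(1920181211658, 55438357), Add(Add(-15693, 14892), -114)) = Mul(Rational(1920181211658, 55438357), Add(-801, -114)) = Mul(Rational(1920181211658, 55438357), -915) = Rational(-1756965808667070, 55438357)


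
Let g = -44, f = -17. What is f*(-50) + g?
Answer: 806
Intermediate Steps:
f*(-50) + g = -17*(-50) - 44 = 850 - 44 = 806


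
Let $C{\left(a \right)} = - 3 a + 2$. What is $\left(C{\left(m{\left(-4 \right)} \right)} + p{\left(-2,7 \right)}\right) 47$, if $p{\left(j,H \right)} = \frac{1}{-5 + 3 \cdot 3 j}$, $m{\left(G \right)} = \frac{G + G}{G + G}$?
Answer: $- \frac{1128}{23} \approx -49.043$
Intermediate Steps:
$m{\left(G \right)} = 1$ ($m{\left(G \right)} = \frac{2 G}{2 G} = 2 G \frac{1}{2 G} = 1$)
$p{\left(j,H \right)} = \frac{1}{-5 + 9 j}$
$C{\left(a \right)} = 2 - 3 a$
$\left(C{\left(m{\left(-4 \right)} \right)} + p{\left(-2,7 \right)}\right) 47 = \left(\left(2 - 3\right) + \frac{1}{-5 + 9 \left(-2\right)}\right) 47 = \left(\left(2 - 3\right) + \frac{1}{-5 - 18}\right) 47 = \left(-1 + \frac{1}{-23}\right) 47 = \left(-1 - \frac{1}{23}\right) 47 = \left(- \frac{24}{23}\right) 47 = - \frac{1128}{23}$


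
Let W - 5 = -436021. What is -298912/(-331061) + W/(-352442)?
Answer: 124848518040/58339900481 ≈ 2.1400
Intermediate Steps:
W = -436016 (W = 5 - 436021 = -436016)
-298912/(-331061) + W/(-352442) = -298912/(-331061) - 436016/(-352442) = -298912*(-1/331061) - 436016*(-1/352442) = 298912/331061 + 218008/176221 = 124848518040/58339900481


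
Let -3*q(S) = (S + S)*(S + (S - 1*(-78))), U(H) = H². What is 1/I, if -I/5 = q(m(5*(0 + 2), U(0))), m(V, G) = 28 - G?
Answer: 3/37520 ≈ 7.9957e-5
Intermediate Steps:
q(S) = -2*S*(78 + 2*S)/3 (q(S) = -(S + S)*(S + (S - 1*(-78)))/3 = -2*S*(S + (S + 78))/3 = -2*S*(S + (78 + S))/3 = -2*S*(78 + 2*S)/3)
I = 37520/3 (I = -(-20)*(28 - 1*0²)*(39 + (28 - 1*0²))/3 = -(-20)*(28 - 1*0)*(39 + (28 - 1*0))/3 = -(-20)*(28 + 0)*(39 + (28 + 0))/3 = -(-20)*28*(39 + 28)/3 = -(-20)*28*67/3 = -5*(-7504/3) = 37520/3 ≈ 12507.)
1/I = 1/(37520/3) = 3/37520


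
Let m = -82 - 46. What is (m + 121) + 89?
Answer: 82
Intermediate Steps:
m = -128
(m + 121) + 89 = (-128 + 121) + 89 = -7 + 89 = 82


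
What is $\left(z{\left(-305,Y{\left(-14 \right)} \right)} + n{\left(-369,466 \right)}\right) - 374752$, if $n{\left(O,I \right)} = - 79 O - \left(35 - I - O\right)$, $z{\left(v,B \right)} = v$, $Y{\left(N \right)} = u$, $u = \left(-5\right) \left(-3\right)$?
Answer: $-345844$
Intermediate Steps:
$u = 15$
$Y{\left(N \right)} = 15$
$n{\left(O,I \right)} = -35 + I - 78 O$ ($n{\left(O,I \right)} = - 79 O - \left(35 - I - O\right) = - 79 O + \left(-35 + I + O\right) = -35 + I - 78 O$)
$\left(z{\left(-305,Y{\left(-14 \right)} \right)} + n{\left(-369,466 \right)}\right) - 374752 = \left(-305 - -29213\right) - 374752 = \left(-305 + \left(-35 + 466 + 28782\right)\right) - 374752 = \left(-305 + 29213\right) - 374752 = 28908 - 374752 = -345844$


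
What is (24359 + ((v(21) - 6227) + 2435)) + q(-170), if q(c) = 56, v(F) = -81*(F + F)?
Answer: 17221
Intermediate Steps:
v(F) = -162*F
(24359 + ((v(21) - 6227) + 2435)) + q(-170) = (24359 + ((-162*21 - 6227) + 2435)) + 56 = (24359 + ((-3402 - 6227) + 2435)) + 56 = (24359 + (-9629 + 2435)) + 56 = (24359 - 7194) + 56 = 17165 + 56 = 17221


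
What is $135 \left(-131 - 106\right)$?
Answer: $-31995$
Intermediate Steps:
$135 \left(-131 - 106\right) = 135 \left(-237\right) = -31995$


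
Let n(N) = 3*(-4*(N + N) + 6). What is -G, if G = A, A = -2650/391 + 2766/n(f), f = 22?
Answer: 23853/1955 ≈ 12.201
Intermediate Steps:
n(N) = 18 - 24*N (n(N) = 3*(-8*N + 6) = 3*(6 - 8*N) = 18 - 24*N)
A = -23853/1955 (A = -2650/391 + 2766/(18 - 24*22) = -2650*1/391 + 2766/(18 - 528) = -2650/391 + 2766/(-510) = -2650/391 + 2766*(-1/510) = -2650/391 - 461/85 = -23853/1955 ≈ -12.201)
G = -23853/1955 ≈ -12.201
-G = -1*(-23853/1955) = 23853/1955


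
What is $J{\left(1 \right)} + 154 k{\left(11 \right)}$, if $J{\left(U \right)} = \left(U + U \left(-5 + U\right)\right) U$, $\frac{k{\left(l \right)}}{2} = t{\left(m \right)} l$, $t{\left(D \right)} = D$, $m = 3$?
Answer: $10161$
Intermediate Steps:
$k{\left(l \right)} = 6 l$ ($k{\left(l \right)} = 2 \cdot 3 l = 6 l$)
$J{\left(U \right)} = U \left(U + U \left(-5 + U\right)\right)$
$J{\left(1 \right)} + 154 k{\left(11 \right)} = 1^{2} \left(-4 + 1\right) + 154 \cdot 6 \cdot 11 = 1 \left(-3\right) + 154 \cdot 66 = -3 + 10164 = 10161$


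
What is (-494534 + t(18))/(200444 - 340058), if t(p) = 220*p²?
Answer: 211627/69807 ≈ 3.0316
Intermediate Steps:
(-494534 + t(18))/(200444 - 340058) = (-494534 + 220*18²)/(200444 - 340058) = (-494534 + 220*324)/(-139614) = (-494534 + 71280)*(-1/139614) = -423254*(-1/139614) = 211627/69807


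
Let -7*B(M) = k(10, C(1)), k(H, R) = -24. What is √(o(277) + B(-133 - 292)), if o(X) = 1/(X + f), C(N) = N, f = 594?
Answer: √127494367/6097 ≈ 1.8519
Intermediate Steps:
o(X) = 1/(594 + X) (o(X) = 1/(X + 594) = 1/(594 + X))
B(M) = 24/7 (B(M) = -⅐*(-24) = 24/7)
√(o(277) + B(-133 - 292)) = √(1/(594 + 277) + 24/7) = √(1/871 + 24/7) = √(20911/6097) = √127494367/6097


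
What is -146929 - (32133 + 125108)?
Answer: -304170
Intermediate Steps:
-146929 - (32133 + 125108) = -146929 - 1*157241 = -146929 - 157241 = -304170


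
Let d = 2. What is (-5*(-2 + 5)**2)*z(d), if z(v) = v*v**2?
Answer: -360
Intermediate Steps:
z(v) = v**3
(-5*(-2 + 5)**2)*z(d) = -5*(-2 + 5)**2*2**3 = -5*3**2*8 = -5*9*8 = -45*8 = -360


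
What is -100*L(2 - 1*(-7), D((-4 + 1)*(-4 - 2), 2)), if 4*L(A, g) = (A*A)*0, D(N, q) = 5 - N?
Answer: 0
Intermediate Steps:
L(A, g) = 0 (L(A, g) = ((A*A)*0)/4 = (A²*0)/4 = (¼)*0 = 0)
-100*L(2 - 1*(-7), D((-4 + 1)*(-4 - 2), 2)) = -100*0 = 0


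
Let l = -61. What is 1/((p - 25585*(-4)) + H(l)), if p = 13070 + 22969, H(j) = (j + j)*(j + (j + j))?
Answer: 1/160705 ≈ 6.2226e-6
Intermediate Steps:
H(j) = 6*j² (H(j) = (2*j)*(j + 2*j) = (2*j)*(3*j) = 6*j²)
p = 36039
1/((p - 25585*(-4)) + H(l)) = 1/((36039 - 25585*(-4)) + 6*(-61)²) = 1/((36039 - 1*(-102340)) + 6*3721) = 1/((36039 + 102340) + 22326) = 1/(138379 + 22326) = 1/160705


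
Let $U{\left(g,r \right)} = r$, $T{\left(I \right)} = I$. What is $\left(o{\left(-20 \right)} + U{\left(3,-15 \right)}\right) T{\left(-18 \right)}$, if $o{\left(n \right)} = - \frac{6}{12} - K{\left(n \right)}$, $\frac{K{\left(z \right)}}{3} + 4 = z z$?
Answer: $21663$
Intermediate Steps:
$K{\left(z \right)} = -12 + 3 z^{2}$ ($K{\left(z \right)} = -12 + 3 z z = -12 + 3 z^{2}$)
$o{\left(n \right)} = \frac{23}{2} - 3 n^{2}$ ($o{\left(n \right)} = - \frac{6}{12} - \left(-12 + 3 n^{2}\right) = \left(-6\right) \frac{1}{12} - \left(-12 + 3 n^{2}\right) = - \frac{1}{2} - \left(-12 + 3 n^{2}\right) = \frac{23}{2} - 3 n^{2}$)
$\left(o{\left(-20 \right)} + U{\left(3,-15 \right)}\right) T{\left(-18 \right)} = \left(\left(\frac{23}{2} - 3 \left(-20\right)^{2}\right) - 15\right) \left(-18\right) = \left(\left(\frac{23}{2} - 1200\right) - 15\right) \left(-18\right) = \left(- \frac{2377}{2} - 15\right) \left(-18\right) = \left(- \frac{2407}{2}\right) \left(-18\right) = 21663$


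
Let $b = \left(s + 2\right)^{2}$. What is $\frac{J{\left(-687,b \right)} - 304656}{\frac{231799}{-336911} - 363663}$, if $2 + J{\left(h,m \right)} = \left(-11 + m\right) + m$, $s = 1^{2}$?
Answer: $\frac{102640273061}{122522296792} \approx 0.83773$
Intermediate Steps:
$s = 1$
$b = 9$ ($b = \left(1 + 2\right)^{2} = 3^{2} = 9$)
$J{\left(h,m \right)} = -13 + 2 m$ ($J{\left(h,m \right)} = -2 + \left(\left(-11 + m\right) + m\right) = -2 + \left(-11 + 2 m\right) = -13 + 2 m$)
$\frac{J{\left(-687,b \right)} - 304656}{\frac{231799}{-336911} - 363663} = \frac{\left(-13 + 2 \cdot 9\right) - 304656}{\frac{231799}{-336911} - 363663} = \frac{\left(-13 + 18\right) - 304656}{231799 \left(- \frac{1}{336911}\right) - 363663} = \frac{5 - 304656}{- \frac{231799}{336911} - 363663} = - \frac{304651}{- \frac{122522296792}{336911}} = \left(-304651\right) \left(- \frac{336911}{122522296792}\right) = \frac{102640273061}{122522296792}$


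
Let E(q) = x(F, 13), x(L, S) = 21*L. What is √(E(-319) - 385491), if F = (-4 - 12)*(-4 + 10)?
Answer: I*√387507 ≈ 622.5*I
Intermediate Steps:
F = -96 (F = -16*6 = -96)
E(q) = -2016 (E(q) = 21*(-96) = -2016)
√(E(-319) - 385491) = √(-2016 - 385491) = √(-387507) = I*√387507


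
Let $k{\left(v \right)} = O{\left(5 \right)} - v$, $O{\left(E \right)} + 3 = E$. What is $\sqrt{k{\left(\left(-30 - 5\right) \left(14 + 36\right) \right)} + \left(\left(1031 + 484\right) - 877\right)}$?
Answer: $\sqrt{2390} \approx 48.888$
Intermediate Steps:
$O{\left(E \right)} = -3 + E$
$k{\left(v \right)} = 2 - v$ ($k{\left(v \right)} = \left(-3 + 5\right) - v = 2 - v$)
$\sqrt{k{\left(\left(-30 - 5\right) \left(14 + 36\right) \right)} + \left(\left(1031 + 484\right) - 877\right)} = \sqrt{\left(2 - \left(-30 - 5\right) \left(14 + 36\right)\right) + \left(\left(1031 + 484\right) - 877\right)} = \sqrt{\left(2 - \left(-35\right) 50\right) + \left(1515 - 877\right)} = \sqrt{\left(2 - -1750\right) + 638} = \sqrt{\left(2 + 1750\right) + 638} = \sqrt{1752 + 638} = \sqrt{2390}$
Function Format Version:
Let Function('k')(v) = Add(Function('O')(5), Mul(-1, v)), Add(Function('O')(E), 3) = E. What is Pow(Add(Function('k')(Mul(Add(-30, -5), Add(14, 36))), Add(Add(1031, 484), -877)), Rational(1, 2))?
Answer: Pow(2390, Rational(1, 2)) ≈ 48.888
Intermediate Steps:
Function('O')(E) = Add(-3, E)
Function('k')(v) = Add(2, Mul(-1, v)) (Function('k')(v) = Add(Add(-3, 5), Mul(-1, v)) = Add(2, Mul(-1, v)))
Pow(Add(Function('k')(Mul(Add(-30, -5), Add(14, 36))), Add(Add(1031, 484), -877)), Rational(1, 2)) = Pow(Add(Add(2, Mul(-1, Mul(Add(-30, -5), Add(14, 36)))), Add(Add(1031, 484), -877)), Rational(1, 2)) = Pow(Add(Add(2, Mul(-1, Mul(-35, 50))), Add(1515, -877)), Rational(1, 2)) = Pow(Add(Add(2, Mul(-1, -1750)), 638), Rational(1, 2)) = Pow(Add(Add(2, 1750), 638), Rational(1, 2)) = Pow(Add(1752, 638), Rational(1, 2)) = Pow(2390, Rational(1, 2))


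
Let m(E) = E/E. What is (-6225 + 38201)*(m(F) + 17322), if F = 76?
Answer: 553920248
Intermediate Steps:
m(E) = 1
(-6225 + 38201)*(m(F) + 17322) = (-6225 + 38201)*(1 + 17322) = 31976*17323 = 553920248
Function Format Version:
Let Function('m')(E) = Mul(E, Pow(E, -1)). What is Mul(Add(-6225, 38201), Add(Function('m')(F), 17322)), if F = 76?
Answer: 553920248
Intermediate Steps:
Function('m')(E) = 1
Mul(Add(-6225, 38201), Add(Function('m')(F), 17322)) = Mul(Add(-6225, 38201), Add(1, 17322)) = Mul(31976, 17323) = 553920248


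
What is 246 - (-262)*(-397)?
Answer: -103768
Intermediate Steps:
246 - (-262)*(-397) = 246 - 262*397 = 246 - 104014 = -103768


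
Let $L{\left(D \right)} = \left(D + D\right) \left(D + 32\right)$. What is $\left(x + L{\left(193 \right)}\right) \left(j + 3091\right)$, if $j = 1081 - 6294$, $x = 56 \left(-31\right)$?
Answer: $-180611908$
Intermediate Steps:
$L{\left(D \right)} = 2 D \left(32 + D\right)$
$x = -1736$
$j = -5213$ ($j = 1081 - 6294 = -5213$)
$\left(x + L{\left(193 \right)}\right) \left(j + 3091\right) = \left(-1736 + 2 \cdot 193 \left(32 + 193\right)\right) \left(-5213 + 3091\right) = \left(-1736 + 2 \cdot 193 \cdot 225\right) \left(-2122\right) = \left(-1736 + 86850\right) \left(-2122\right) = 85114 \left(-2122\right) = -180611908$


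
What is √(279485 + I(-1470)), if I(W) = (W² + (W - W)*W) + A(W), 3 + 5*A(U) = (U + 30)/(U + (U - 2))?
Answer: √132015100807610/7355 ≈ 1562.2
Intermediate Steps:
A(U) = -⅗ + (30 + U)/(5*(-2 + 2*U)) (A(U) = -⅗ + ((U + 30)/(U + (U - 2)))/5 = -⅗ + ((30 + U)/(U + (-2 + U)))/5 = -⅗ + ((30 + U)/(-2 + 2*U))/5 = -⅗ + (30 + U)/(5*(-2 + 2*U)))
I(W) = W² + (36 - 5*W)/(10*(-1 + W)) (I(W) = (W² + (W - W)*W) + (36 - 5*W)/(10*(-1 + W)) = (W² + 0*W) + (36 - 5*W)/(10*(-1 + W)) = (W² + 0) + (36 - 5*W)/(10*(-1 + W)) = W² + (36 - 5*W)/(10*(-1 + W)))
√(279485 + I(-1470)) = √(279485 + (36 - 5*(-1470) + 10*(-1470)²*(-1 - 1470))/(10*(-1 - 1470))) = √(279485 + (⅒)*(36 + 7350 + 10*2160900*(-1471))/(-1471)) = √(279485 + (⅒)*(-1/1471)*(36 + 7350 - 31786839000)) = √(279485 + (⅒)*(-1/1471)*(-31786831614)) = √(279485 + 15893415807/7355) = √(17949027982/7355) = √132015100807610/7355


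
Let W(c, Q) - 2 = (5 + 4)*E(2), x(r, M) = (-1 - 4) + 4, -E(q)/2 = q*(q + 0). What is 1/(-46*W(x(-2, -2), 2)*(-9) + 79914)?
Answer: 1/50934 ≈ 1.9633e-5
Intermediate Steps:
E(q) = -2*q**2 (E(q) = -2*q*(q + 0) = -2*q*q = -2*q**2)
x(r, M) = -1 (x(r, M) = -5 + 4 = -1)
W(c, Q) = -70 (W(c, Q) = 2 + (5 + 4)*(-2*2**2) = 2 + 9*(-2*4) = 2 + 9*(-8) = 2 - 72 = -70)
1/(-46*W(x(-2, -2), 2)*(-9) + 79914) = 1/(-46*(-70)*(-9) + 79914) = 1/(3220*(-9) + 79914) = 1/(-28980 + 79914) = 1/50934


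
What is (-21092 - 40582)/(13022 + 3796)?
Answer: -10279/2803 ≈ -3.6671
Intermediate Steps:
(-21092 - 40582)/(13022 + 3796) = -61674/16818 = -61674*1/16818 = -10279/2803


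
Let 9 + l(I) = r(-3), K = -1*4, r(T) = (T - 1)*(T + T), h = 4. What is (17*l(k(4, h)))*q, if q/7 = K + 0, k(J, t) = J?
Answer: -7140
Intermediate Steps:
r(T) = 2*T*(-1 + T) (r(T) = (-1 + T)*(2*T) = 2*T*(-1 + T))
K = -4
q = -28 (q = 7*(-4 + 0) = 7*(-4) = -28)
l(I) = 15 (l(I) = -9 + 2*(-3)*(-1 - 3) = -9 + 2*(-3)*(-4) = -9 + 24 = 15)
(17*l(k(4, h)))*q = (17*15)*(-28) = 255*(-28) = -7140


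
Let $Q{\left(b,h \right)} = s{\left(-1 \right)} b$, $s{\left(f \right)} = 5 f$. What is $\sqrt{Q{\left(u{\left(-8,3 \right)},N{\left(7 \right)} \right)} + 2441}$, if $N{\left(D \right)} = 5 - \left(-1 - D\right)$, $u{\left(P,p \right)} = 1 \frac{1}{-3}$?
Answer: $\frac{4 \sqrt{1374}}{3} \approx 49.423$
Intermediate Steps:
$u{\left(P,p \right)} = - \frac{1}{3}$ ($u{\left(P,p \right)} = 1 \left(- \frac{1}{3}\right) = - \frac{1}{3}$)
$N{\left(D \right)} = 6 + D$ ($N{\left(D \right)} = 5 + \left(1 + D\right) = 6 + D$)
$Q{\left(b,h \right)} = - 5 b$ ($Q{\left(b,h \right)} = 5 \left(-1\right) b = - 5 b$)
$\sqrt{Q{\left(u{\left(-8,3 \right)},N{\left(7 \right)} \right)} + 2441} = \sqrt{\left(-5\right) \left(- \frac{1}{3}\right) + 2441} = \sqrt{\frac{5}{3} + 2441} = \sqrt{\frac{7328}{3}} = \frac{4 \sqrt{1374}}{3}$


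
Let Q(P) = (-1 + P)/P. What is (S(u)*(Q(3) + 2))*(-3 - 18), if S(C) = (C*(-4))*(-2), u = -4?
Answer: 1792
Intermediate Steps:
Q(P) = (-1 + P)/P
S(C) = 8*C (S(C) = -4*C*(-2) = 8*C)
(S(u)*(Q(3) + 2))*(-3 - 18) = ((8*(-4))*((-1 + 3)/3 + 2))*(-3 - 18) = -32*((⅓)*2 + 2)*(-21) = -32*(⅔ + 2)*(-21) = -32*8/3*(-21) = -256/3*(-21) = 1792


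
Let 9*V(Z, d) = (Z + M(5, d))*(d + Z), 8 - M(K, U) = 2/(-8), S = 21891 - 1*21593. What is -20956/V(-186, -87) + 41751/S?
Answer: 67343405/494382 ≈ 136.22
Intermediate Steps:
S = 298 (S = 21891 - 21593 = 298)
M(K, U) = 33/4 (M(K, U) = 8 - 2/(-8) = 8 - 2*(-1)/8 = 8 - 1*(-1/4) = 8 + 1/4 = 33/4)
V(Z, d) = (33/4 + Z)*(Z + d)/9 (V(Z, d) = ((Z + 33/4)*(d + Z))/9 = ((33/4 + Z)*(Z + d))/9 = (33/4 + Z)*(Z + d)/9)
-20956/V(-186, -87) + 41751/S = -20956/((1/9)*(-186)**2 + (11/12)*(-186) + (11/12)*(-87) + (1/9)*(-186)*(-87)) + 41751/298 = -20956/((1/9)*34596 - 341/2 - 319/4 + 1798) + 41751*(1/298) = -20956/(3844 - 341/2 - 319/4 + 1798) + 41751/298 = -20956/21567/4 + 41751/298 = -20956*4/21567 + 41751/298 = -6448/1659 + 41751/298 = 67343405/494382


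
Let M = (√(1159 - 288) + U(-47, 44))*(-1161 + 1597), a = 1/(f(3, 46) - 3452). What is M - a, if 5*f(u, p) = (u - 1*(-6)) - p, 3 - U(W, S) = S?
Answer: -309201167/17297 + 436*√871 ≈ -5008.5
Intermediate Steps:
U(W, S) = 3 - S
f(u, p) = 6/5 - p/5 + u/5 (f(u, p) = ((u - 1*(-6)) - p)/5 = ((u + 6) - p)/5 = ((6 + u) - p)/5 = (6 + u - p)/5 = 6/5 - p/5 + u/5)
a = -5/17297 (a = 1/((6/5 - ⅕*46 + (⅕)*3) - 3452) = 1/((6/5 - 46/5 + ⅗) - 3452) = 1/(-37/5 - 3452) = 1/(-17297/5) = -5/17297 ≈ -0.00028907)
M = -17876 + 436*√871 (M = (√(1159 - 288) + (3 - 1*44))*(-1161 + 1597) = (√871 + (3 - 44))*436 = (√871 - 41)*436 = (-41 + √871)*436 = -17876 + 436*√871 ≈ -5008.5)
M - a = (-17876 + 436*√871) - 1*(-5/17297) = (-17876 + 436*√871) + 5/17297 = -309201167/17297 + 436*√871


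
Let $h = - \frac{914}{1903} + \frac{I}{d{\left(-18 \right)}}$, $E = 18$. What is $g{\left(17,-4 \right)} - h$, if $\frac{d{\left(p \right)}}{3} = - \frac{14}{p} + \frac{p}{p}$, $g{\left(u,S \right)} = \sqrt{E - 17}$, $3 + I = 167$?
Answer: $- \frac{222801}{7612} \approx -29.27$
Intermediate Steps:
$I = 164$ ($I = -3 + 167 = 164$)
$g{\left(u,S \right)} = 1$ ($g{\left(u,S \right)} = \sqrt{18 - 17} = \sqrt{1} = 1$)
$d{\left(p \right)} = 3 - \frac{42}{p}$ ($d{\left(p \right)} = 3 \left(- \frac{14}{p} + \frac{p}{p}\right) = 3 \left(- \frac{14}{p} + 1\right) = 3 \left(1 - \frac{14}{p}\right) = 3 - \frac{42}{p}$)
$h = \frac{230413}{7612}$ ($h = - \frac{914}{1903} + \frac{164}{3 - \frac{42}{-18}} = \left(-914\right) \frac{1}{1903} + \frac{164}{3 - - \frac{7}{3}} = - \frac{914}{1903} + \frac{164}{3 + \frac{7}{3}} = - \frac{914}{1903} + \frac{164}{\frac{16}{3}} = - \frac{914}{1903} + 164 \cdot \frac{3}{16} = - \frac{914}{1903} + \frac{123}{4} = \frac{230413}{7612} \approx 30.27$)
$g{\left(17,-4 \right)} - h = 1 - \frac{230413}{7612} = - \frac{222801}{7612}$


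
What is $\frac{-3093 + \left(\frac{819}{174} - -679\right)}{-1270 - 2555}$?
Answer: $\frac{139739}{221850} \approx 0.62988$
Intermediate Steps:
$\frac{-3093 + \left(\frac{819}{174} - -679\right)}{-1270 - 2555} = \frac{-3093 + \left(819 \cdot \frac{1}{174} + 679\right)}{-3825} = \left(-3093 + \left(\frac{273}{58} + 679\right)\right) \left(- \frac{1}{3825}\right) = \left(-3093 + \frac{39655}{58}\right) \left(- \frac{1}{3825}\right) = \left(- \frac{139739}{58}\right) \left(- \frac{1}{3825}\right) = \frac{139739}{221850}$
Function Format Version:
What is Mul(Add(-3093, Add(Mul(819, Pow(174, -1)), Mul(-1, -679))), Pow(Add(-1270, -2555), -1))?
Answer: Rational(139739, 221850) ≈ 0.62988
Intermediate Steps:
Mul(Add(-3093, Add(Mul(819, Pow(174, -1)), Mul(-1, -679))), Pow(Add(-1270, -2555), -1)) = Mul(Add(-3093, Add(Mul(819, Rational(1, 174)), 679)), Pow(-3825, -1)) = Mul(Add(-3093, Add(Rational(273, 58), 679)), Rational(-1, 3825)) = Mul(Add(-3093, Rational(39655, 58)), Rational(-1, 3825)) = Mul(Rational(-139739, 58), Rational(-1, 3825)) = Rational(139739, 221850)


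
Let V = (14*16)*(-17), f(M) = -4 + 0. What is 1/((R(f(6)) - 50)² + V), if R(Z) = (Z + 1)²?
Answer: -1/2127 ≈ -0.00047015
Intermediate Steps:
f(M) = -4
R(Z) = (1 + Z)²
V = -3808 (V = 224*(-17) = -3808)
1/((R(f(6)) - 50)² + V) = 1/(((1 - 4)² - 50)² - 3808) = 1/(((-3)² - 50)² - 3808) = 1/((9 - 50)² - 3808) = 1/((-41)² - 3808) = 1/(1681 - 3808) = 1/(-2127) = -1/2127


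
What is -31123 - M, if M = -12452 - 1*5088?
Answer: -13583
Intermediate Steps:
M = -17540 (M = -12452 - 5088 = -17540)
-31123 - M = -31123 - 1*(-17540) = -31123 + 17540 = -13583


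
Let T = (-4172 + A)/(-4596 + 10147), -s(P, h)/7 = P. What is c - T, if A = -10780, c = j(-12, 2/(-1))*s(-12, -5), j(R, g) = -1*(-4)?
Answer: 268584/793 ≈ 338.69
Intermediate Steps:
s(P, h) = -7*P
j(R, g) = 4
c = 336 (c = 4*(-7*(-12)) = 4*84 = 336)
T = -2136/793 (T = (-4172 - 10780)/(-4596 + 10147) = -14952/5551 = -14952*1/5551 = -2136/793 ≈ -2.6936)
c - T = 336 - 1*(-2136/793) = 336 + 2136/793 = 268584/793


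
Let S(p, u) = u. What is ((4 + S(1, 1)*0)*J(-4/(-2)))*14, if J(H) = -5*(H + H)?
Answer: -1120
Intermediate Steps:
J(H) = -10*H
((4 + S(1, 1)*0)*J(-4/(-2)))*14 = ((4 + 1*0)*(-(-40)/(-2)))*14 = ((4 + 0)*(-(-40)*(-1)/2))*14 = (4*(-10*2))*14 = (4*(-20))*14 = -80*14 = -1120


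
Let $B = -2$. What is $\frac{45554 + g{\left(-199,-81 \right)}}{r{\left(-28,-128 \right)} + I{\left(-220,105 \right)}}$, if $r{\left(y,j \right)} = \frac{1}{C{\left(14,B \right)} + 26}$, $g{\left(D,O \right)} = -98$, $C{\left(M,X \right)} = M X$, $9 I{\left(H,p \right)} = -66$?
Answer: $- \frac{272736}{47} \approx -5802.9$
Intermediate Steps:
$I{\left(H,p \right)} = - \frac{22}{3}$ ($I{\left(H,p \right)} = \frac{1}{9} \left(-66\right) = - \frac{22}{3}$)
$r{\left(y,j \right)} = - \frac{1}{2}$ ($r{\left(y,j \right)} = \frac{1}{14 \left(-2\right) + 26} = \frac{1}{-28 + 26} = \frac{1}{-2} = - \frac{1}{2}$)
$\frac{45554 + g{\left(-199,-81 \right)}}{r{\left(-28,-128 \right)} + I{\left(-220,105 \right)}} = \frac{45554 - 98}{- \frac{1}{2} - \frac{22}{3}} = \frac{45456}{- \frac{47}{6}} = 45456 \left(- \frac{6}{47}\right) = - \frac{272736}{47}$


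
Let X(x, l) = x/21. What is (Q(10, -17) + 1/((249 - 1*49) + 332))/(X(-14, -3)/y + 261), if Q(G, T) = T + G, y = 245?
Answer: -390915/14579308 ≈ -0.026813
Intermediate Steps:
X(x, l) = x/21 (X(x, l) = x*(1/21) = x/21)
Q(G, T) = G + T
(Q(10, -17) + 1/((249 - 1*49) + 332))/(X(-14, -3)/y + 261) = ((10 - 17) + 1/((249 - 1*49) + 332))/(((1/21)*(-14))/245 + 261) = (-7 + 1/((249 - 49) + 332))/(-2/3*1/245 + 261) = (-7 + 1/(200 + 332))/(-2/735 + 261) = (-7 + 1/532)/(191833/735) = (-7 + 1/532)*(735/191833) = -3723/532*735/191833 = -390915/14579308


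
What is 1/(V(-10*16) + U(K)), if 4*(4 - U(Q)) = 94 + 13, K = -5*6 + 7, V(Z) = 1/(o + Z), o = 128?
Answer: -32/729 ≈ -0.043896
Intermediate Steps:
V(Z) = 1/(128 + Z)
K = -23 (K = -30 + 7 = -23)
U(Q) = -91/4 (U(Q) = 4 - (94 + 13)/4 = 4 - ¼*107 = 4 - 107/4 = -91/4)
1/(V(-10*16) + U(K)) = 1/(1/(128 - 10*16) - 91/4) = 1/(1/(128 - 160) - 91/4) = 1/(1/(-32) - 91/4) = 1/(-1/32 - 91/4) = 1/(-729/32) = -32/729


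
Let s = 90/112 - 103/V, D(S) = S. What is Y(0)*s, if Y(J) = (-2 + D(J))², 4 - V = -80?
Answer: -71/42 ≈ -1.6905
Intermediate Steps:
V = 84 (V = 4 - 1*(-80) = 4 + 80 = 84)
s = -71/168 (s = 90/112 - 103/84 = 90*(1/112) - 103*1/84 = 45/56 - 103/84 = -71/168 ≈ -0.42262)
Y(J) = (-2 + J)²
Y(0)*s = (-2 + 0)²*(-71/168) = (-2)²*(-71/168) = 4*(-71/168) = -71/42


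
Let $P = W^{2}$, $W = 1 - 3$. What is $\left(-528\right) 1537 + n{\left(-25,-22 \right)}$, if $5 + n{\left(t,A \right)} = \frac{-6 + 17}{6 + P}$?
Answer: $- \frac{8115399}{10} \approx -8.1154 \cdot 10^{5}$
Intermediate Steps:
$W = -2$ ($W = 1 - 3 = -2$)
$P = 4$ ($P = \left(-2\right)^{2} = 4$)
$n{\left(t,A \right)} = - \frac{39}{10}$ ($n{\left(t,A \right)} = -5 + \frac{-6 + 17}{6 + 4} = -5 + \frac{11}{10} = - \frac{39}{10}$)
$\left(-528\right) 1537 + n{\left(-25,-22 \right)} = \left(-528\right) 1537 - \frac{39}{10} = -811536 - \frac{39}{10} = - \frac{8115399}{10}$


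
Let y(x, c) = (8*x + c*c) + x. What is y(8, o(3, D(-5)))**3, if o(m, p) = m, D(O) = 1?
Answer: 531441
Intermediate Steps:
y(x, c) = c**2 + 9*x (y(x, c) = (8*x + c**2) + x = (c**2 + 8*x) + x = c**2 + 9*x)
y(8, o(3, D(-5)))**3 = (3**2 + 9*8)**3 = (9 + 72)**3 = 81**3 = 531441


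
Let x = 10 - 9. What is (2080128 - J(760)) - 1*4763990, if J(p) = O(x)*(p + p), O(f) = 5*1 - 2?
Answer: -2688422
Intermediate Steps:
x = 1
O(f) = 3 (O(f) = 5 - 2 = 3)
J(p) = 6*p (J(p) = 3*(p + p) = 3*(2*p) = 6*p)
(2080128 - J(760)) - 1*4763990 = (2080128 - 6*760) - 1*4763990 = (2080128 - 1*4560) - 4763990 = (2080128 - 4560) - 4763990 = 2075568 - 4763990 = -2688422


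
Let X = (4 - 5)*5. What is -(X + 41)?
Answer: -36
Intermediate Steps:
X = -5 (X = -1*5 = -5)
-(X + 41) = -(-5 + 41) = -1*36 = -36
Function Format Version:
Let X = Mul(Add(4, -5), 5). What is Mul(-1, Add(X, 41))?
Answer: -36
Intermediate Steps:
X = -5 (X = Mul(-1, 5) = -5)
Mul(-1, Add(X, 41)) = Mul(-1, Add(-5, 41)) = Mul(-1, 36) = -36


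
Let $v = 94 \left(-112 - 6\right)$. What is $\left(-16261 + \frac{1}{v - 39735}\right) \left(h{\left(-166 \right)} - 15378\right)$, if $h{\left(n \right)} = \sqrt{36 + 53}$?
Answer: $\frac{12709883906544}{50827} - \frac{826497848 \sqrt{89}}{50827} \approx 2.4991 \cdot 10^{8}$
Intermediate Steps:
$h{\left(n \right)} = \sqrt{89}$
$v = -11092$ ($v = 94 \left(-118\right) = -11092$)
$\left(-16261 + \frac{1}{v - 39735}\right) \left(h{\left(-166 \right)} - 15378\right) = \left(-16261 + \frac{1}{-11092 - 39735}\right) \left(\sqrt{89} - 15378\right) = \left(-16261 + \frac{1}{-50827}\right) \left(-15378 + \sqrt{89}\right) = \left(-16261 - \frac{1}{50827}\right) \left(-15378 + \sqrt{89}\right) = - \frac{826497848 \left(-15378 + \sqrt{89}\right)}{50827} = \frac{12709883906544}{50827} - \frac{826497848 \sqrt{89}}{50827}$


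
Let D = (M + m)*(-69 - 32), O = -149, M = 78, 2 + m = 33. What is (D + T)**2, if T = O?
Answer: 124500964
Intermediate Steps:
m = 31 (m = -2 + 33 = 31)
D = -11009 (D = (78 + 31)*(-69 - 32) = 109*(-101) = -11009)
T = -149
(D + T)**2 = (-11009 - 149)**2 = (-11158)**2 = 124500964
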